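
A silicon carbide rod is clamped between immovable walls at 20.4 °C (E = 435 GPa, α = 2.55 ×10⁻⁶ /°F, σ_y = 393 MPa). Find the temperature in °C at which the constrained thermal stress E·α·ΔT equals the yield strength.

α = 2.55×10⁻⁶/°F × 9/5 = 4.59×10⁻⁶/K.
E·α·ΔT = 393.0 MPa ⇒ ΔT = 393.0 / (435.0×10³ × 4.59×10⁻⁶) = 196.8 K.
T = 20.4 + 196.8 = 217.2 °C.

217 °C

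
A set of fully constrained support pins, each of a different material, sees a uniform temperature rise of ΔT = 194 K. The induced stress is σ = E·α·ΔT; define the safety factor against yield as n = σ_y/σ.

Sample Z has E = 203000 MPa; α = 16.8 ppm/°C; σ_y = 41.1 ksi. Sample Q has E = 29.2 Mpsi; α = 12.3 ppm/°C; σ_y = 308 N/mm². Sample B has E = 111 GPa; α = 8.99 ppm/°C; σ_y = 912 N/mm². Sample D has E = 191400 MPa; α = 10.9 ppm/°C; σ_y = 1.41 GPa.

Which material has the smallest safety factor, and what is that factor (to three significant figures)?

sample Z, n = 0.428

With everything in SI (GPa, ×10⁻⁶/K, MPa):
  sample Z: E = 203.0, α = 16.8, σ_y = 283.4 → σ = 662 MPa, n = 0.428
  sample Q: E = 201.3, α = 12.3, σ_y = 308.0 → σ = 480 MPa, n = 0.641
  sample B: E = 111.0, α = 8.99, σ_y = 912.0 → σ = 194 MPa, n = 4.71
  sample D: E = 191.4, α = 10.9, σ_y = 1410 → σ = 405 MPa, n = 3.48
Sample Z has the lowest safety factor, n = 0.428.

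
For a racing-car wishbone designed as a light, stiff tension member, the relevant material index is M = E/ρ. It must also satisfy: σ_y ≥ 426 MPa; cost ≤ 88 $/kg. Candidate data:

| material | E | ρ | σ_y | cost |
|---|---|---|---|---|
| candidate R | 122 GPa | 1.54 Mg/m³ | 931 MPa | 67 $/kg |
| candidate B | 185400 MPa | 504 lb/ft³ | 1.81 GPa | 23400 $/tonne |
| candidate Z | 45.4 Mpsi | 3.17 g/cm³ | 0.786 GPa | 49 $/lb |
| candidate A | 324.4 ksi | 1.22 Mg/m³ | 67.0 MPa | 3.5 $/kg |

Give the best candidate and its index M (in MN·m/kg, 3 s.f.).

Screen on constraints: σ_y ≥ 426 MPa; cost ≤ 88 $/kg. Survivors: candidate R, candidate B.
Convert each candidate to consistent units, then evaluate M:
  candidate R: E = 122.0 GPa, ρ = 1540 kg/m³
  candidate B: E = 185.4 GPa, ρ = 8073 kg/m³
  candidate R: M = 79.2 MN·m/kg
  candidate B: M = 23.0 MN·m/kg
The maximum is for candidate R.

candidate R, M = 79.2 MN·m/kg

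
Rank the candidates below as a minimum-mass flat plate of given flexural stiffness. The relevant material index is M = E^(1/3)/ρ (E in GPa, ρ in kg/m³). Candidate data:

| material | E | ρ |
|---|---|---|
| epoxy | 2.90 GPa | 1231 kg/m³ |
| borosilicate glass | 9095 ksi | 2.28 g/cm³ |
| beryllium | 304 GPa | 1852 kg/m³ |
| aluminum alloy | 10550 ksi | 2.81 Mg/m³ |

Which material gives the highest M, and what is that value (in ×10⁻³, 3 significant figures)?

Normalizing units and computing the index:
  epoxy: E = 2.900 GPa, ρ = 1231 kg/m³
  borosilicate glass: E = 62.71 GPa, ρ = 2280 kg/m³
  beryllium: E = 304.0 GPa, ρ = 1852 kg/m³
  aluminum alloy: E = 72.74 GPa, ρ = 2810 kg/m³
  beryllium: M = 3.63×10⁻³
  borosilicate glass: M = 1.74×10⁻³
  aluminum alloy: M = 1.49×10⁻³
  epoxy: M = 1.16×10⁻³
The maximum is for beryllium.

beryllium, M = 3.63×10⁻³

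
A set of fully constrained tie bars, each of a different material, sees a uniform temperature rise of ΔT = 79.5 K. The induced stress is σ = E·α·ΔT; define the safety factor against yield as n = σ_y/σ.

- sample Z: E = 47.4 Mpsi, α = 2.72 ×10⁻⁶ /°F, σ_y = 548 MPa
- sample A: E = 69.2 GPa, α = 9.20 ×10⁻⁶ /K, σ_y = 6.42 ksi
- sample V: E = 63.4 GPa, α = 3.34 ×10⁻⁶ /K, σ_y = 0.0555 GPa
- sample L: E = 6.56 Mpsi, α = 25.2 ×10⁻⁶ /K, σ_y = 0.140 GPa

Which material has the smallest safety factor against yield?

Converting E to GPa, α to ×10⁻⁶/K, σ_y to MPa, then σ and n for each:
  sample Z: E = 326.8, α = 4.90, σ_y = 548.0 → σ = 127 MPa, n = 4.31
  sample A: E = 69.20, α = 9.20, σ_y = 44.26 → σ = 50.6 MPa, n = 0.875
  sample V: E = 63.40, α = 3.34, σ_y = 55.50 → σ = 16.8 MPa, n = 3.30
  sample L: E = 45.23, α = 25.2, σ_y = 140.0 → σ = 90.6 MPa, n = 1.55
The minimum is sample A at n = 0.875.

sample A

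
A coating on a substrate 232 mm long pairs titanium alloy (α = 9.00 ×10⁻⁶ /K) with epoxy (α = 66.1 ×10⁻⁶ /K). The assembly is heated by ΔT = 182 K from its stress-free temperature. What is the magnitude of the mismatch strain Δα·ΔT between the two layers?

0.0104

Δα = |9.00 − 66.1|×10⁻⁶/K = 57.1×10⁻⁶/K.
Mismatch strain = Δα·ΔT = 57.1×10⁻⁶ × 182.0 = 0.0104.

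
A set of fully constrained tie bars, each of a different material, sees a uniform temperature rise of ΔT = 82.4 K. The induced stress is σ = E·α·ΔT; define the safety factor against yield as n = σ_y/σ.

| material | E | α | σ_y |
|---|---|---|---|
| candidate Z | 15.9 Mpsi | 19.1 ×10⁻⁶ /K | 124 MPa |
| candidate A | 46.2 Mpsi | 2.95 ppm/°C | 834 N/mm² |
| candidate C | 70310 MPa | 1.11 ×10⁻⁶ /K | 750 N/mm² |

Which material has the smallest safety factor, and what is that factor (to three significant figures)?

candidate Z, n = 0.719

With everything in SI (GPa, ×10⁻⁶/K, MPa):
  candidate Z: E = 109.6, α = 19.1, σ_y = 124.0 → σ = 173 MPa, n = 0.719
  candidate A: E = 318.5, α = 2.95, σ_y = 834.0 → σ = 77.4 MPa, n = 10.8
  candidate C: E = 70.31, α = 1.11, σ_y = 750.0 → σ = 6.43 MPa, n = 117
Candidate Z has the lowest safety factor, n = 0.719.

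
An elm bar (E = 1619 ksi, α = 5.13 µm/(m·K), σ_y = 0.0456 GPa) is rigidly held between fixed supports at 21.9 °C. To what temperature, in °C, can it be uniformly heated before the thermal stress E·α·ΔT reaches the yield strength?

818 °C

E = 1619 ksi = 11.16 GPa.
σ_y = 0.0456 GPa = 45.60 MPa.
E·α·ΔT = 45.60 MPa ⇒ ΔT = 45.60 / (11.16×10³ × 5.13×10⁻⁶) = 796.3 K.
T = 21.9 + 796.3 = 818.2 °C.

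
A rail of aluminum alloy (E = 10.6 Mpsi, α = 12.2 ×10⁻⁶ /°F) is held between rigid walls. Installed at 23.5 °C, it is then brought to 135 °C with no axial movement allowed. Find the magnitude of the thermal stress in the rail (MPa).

179 MPa

E = 10.6 Mpsi = 73.08 GPa.
α = 12.2×10⁻⁶/°F × 9/5 = 22.0×10⁻⁶/K.
ΔT = 111.5 K. Constrained thermal stress σ = E·α·ΔT = 73.08×10³ MPa × 22.0×10⁻⁶ × 111.5 = 179 MPa (compressive).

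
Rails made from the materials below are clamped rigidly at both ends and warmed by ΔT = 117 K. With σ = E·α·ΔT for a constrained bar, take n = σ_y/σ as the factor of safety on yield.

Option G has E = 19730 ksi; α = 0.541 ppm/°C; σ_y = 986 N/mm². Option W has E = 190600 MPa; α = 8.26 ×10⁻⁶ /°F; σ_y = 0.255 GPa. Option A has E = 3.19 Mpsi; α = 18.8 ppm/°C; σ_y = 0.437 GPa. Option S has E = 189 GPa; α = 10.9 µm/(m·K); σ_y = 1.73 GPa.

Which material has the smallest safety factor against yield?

option W

With everything in SI (GPa, ×10⁻⁶/K, MPa):
  option G: E = 136.0, α = 0.541, σ_y = 986.0 → σ = 8.61 MPa, n = 115
  option W: E = 190.6, α = 14.9, σ_y = 255.0 → σ = 332 MPa, n = 0.769
  option A: E = 21.99, α = 18.8, σ_y = 437.0 → σ = 48.4 MPa, n = 9.03
  option S: E = 189.0, α = 10.9, σ_y = 1730 → σ = 241 MPa, n = 7.18
Option W has the lowest safety factor, n = 0.769.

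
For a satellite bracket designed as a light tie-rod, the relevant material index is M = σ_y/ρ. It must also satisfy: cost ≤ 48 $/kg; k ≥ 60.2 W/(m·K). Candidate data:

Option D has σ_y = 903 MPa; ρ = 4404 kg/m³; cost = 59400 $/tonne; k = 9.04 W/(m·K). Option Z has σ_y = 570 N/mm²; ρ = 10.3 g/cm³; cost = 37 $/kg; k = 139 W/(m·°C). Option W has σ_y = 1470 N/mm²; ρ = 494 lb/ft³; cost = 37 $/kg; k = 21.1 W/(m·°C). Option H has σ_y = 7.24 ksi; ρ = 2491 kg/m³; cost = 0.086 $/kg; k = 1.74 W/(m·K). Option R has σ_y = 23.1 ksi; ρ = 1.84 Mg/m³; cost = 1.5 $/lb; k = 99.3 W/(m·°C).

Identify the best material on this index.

option R

Screen on constraints: cost ≤ 48 $/kg; k ≥ 60.2 W/(m·K). Survivors: option Z, option R.
Convert each candidate to consistent units, then evaluate M:
  option Z: σ_y = 570.0 MPa, ρ = 10300 kg/m³
  option R: σ_y = 159.3 MPa, ρ = 1840 kg/m³
  option R: M = 86.6 kN·m/kg
  option Z: M = 55.3 kN·m/kg
Highest index: option R.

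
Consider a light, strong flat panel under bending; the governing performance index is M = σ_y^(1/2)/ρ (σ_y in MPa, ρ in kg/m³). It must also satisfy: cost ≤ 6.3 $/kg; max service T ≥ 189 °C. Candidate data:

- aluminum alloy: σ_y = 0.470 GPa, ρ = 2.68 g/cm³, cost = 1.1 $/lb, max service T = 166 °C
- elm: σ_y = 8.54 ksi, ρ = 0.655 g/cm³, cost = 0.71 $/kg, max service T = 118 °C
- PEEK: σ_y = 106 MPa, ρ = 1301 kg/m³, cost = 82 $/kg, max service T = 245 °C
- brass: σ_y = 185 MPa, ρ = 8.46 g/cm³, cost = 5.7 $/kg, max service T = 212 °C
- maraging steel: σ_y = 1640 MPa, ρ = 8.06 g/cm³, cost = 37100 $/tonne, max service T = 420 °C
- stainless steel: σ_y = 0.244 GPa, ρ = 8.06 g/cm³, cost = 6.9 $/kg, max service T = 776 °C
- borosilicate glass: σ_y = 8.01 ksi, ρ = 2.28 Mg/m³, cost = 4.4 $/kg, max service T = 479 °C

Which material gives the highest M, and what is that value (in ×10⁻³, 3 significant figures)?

Screen on constraints: cost ≤ 6.3 $/kg; max service T ≥ 189 °C. Survivors: brass, borosilicate glass.
In SI units:
  brass: σ_y = 185.0 MPa, ρ = 8460 kg/m³
  borosilicate glass: σ_y = 55.23 MPa, ρ = 2280 kg/m³
  borosilicate glass: M = 3.26×10⁻³
  brass: M = 1.61×10⁻³
Borosilicate glass ranks first.

borosilicate glass, M = 3.26×10⁻³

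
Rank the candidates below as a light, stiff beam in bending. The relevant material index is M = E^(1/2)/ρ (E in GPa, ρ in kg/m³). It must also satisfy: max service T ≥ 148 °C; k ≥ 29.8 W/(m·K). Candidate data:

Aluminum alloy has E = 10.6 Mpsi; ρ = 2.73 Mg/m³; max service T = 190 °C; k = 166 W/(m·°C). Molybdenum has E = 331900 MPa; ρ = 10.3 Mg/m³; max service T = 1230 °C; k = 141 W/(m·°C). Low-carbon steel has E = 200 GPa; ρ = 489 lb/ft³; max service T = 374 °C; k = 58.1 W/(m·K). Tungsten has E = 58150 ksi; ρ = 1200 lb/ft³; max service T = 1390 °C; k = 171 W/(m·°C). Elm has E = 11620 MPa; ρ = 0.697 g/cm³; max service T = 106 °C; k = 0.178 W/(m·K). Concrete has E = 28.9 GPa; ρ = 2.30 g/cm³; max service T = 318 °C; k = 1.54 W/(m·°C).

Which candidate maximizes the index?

Screen on constraints: max service T ≥ 148 °C; k ≥ 29.8 W/(m·K). Survivors: aluminum alloy, molybdenum, low-carbon steel, tungsten.
Normalizing units and computing the index:
  aluminum alloy: E = 73.08 GPa, ρ = 2730 kg/m³
  molybdenum: E = 331.9 GPa, ρ = 10300 kg/m³
  low-carbon steel: E = 200.0 GPa, ρ = 7833 kg/m³
  tungsten: E = 400.9 GPa, ρ = 19220 kg/m³
  aluminum alloy: M = 3.13×10⁻³
  low-carbon steel: M = 1.81×10⁻³
  molybdenum: M = 1.77×10⁻³
  tungsten: M = 1.04×10⁻³
The maximum is for aluminum alloy.

aluminum alloy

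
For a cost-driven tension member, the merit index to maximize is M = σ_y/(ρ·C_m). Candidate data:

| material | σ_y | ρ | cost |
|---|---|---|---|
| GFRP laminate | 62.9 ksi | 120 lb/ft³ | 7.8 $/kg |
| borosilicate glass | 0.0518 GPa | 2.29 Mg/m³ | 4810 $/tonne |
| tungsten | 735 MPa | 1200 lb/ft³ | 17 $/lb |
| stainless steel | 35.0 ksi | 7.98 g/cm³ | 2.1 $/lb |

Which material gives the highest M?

After converting to SI:
  GFRP laminate: σ_y = 433.7 MPa, ρ = 1922 kg/m³, cost = 7.800 $/kg
  borosilicate glass: σ_y = 51.80 MPa, ρ = 2290 kg/m³, cost = 4.810 $/kg
  tungsten: σ_y = 735.0 MPa, ρ = 19220 kg/m³, cost = 37.48 $/kg
  stainless steel: σ_y = 241.3 MPa, ρ = 7980 kg/m³, cost = 4.630 $/kg
  GFRP laminate: M = 28.9 kN·m per $
  stainless steel: M = 6.53 kN·m per $
  borosilicate glass: M = 4.70 kN·m per $
  tungsten: M = 1.02 kN·m per $
GFRP laminate ranks first.

GFRP laminate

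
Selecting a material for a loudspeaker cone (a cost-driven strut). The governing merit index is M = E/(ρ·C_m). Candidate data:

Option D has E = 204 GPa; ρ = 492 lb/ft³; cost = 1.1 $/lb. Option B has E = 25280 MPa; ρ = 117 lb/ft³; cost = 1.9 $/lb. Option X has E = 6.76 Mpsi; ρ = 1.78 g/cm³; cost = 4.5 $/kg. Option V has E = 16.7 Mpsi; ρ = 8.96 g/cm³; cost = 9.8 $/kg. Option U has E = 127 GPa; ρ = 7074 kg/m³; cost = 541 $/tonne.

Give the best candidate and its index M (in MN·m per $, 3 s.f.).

Putting every candidate on a common basis:
  option D: E = 204.0 GPa, ρ = 7881 kg/m³, cost = 2.425 $/kg
  option B: E = 25.28 GPa, ρ = 1874 kg/m³, cost = 4.189 $/kg
  option X: E = 46.61 GPa, ρ = 1780 kg/m³, cost = 4.500 $/kg
  option V: E = 115.1 GPa, ρ = 8960 kg/m³, cost = 9.800 $/kg
  option U: E = 127.0 GPa, ρ = 7074 kg/m³, cost = 0.5410 $/kg
  option U: M = 33.2 MN·m per $
  option D: M = 10.7 MN·m per $
  option X: M = 5.82 MN·m per $
  option B: M = 3.22 MN·m per $
  option V: M = 1.31 MN·m per $
Option U ranks first.

option U, M = 33.2 MN·m per $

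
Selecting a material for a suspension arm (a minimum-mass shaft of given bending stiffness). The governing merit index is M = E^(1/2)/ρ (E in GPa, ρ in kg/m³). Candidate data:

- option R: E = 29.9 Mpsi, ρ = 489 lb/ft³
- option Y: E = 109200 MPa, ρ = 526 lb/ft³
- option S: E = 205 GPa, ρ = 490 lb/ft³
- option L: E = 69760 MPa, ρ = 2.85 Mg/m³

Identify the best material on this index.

option L

Normalizing units and computing the index:
  option R: E = 206.2 GPa, ρ = 7833 kg/m³
  option Y: E = 109.2 GPa, ρ = 8426 kg/m³
  option S: E = 205.0 GPa, ρ = 7849 kg/m³
  option L: E = 69.76 GPa, ρ = 2850 kg/m³
  option L: M = 2.93×10⁻³
  option R: M = 1.83×10⁻³
  option S: M = 1.82×10⁻³
  option Y: M = 1.24×10⁻³
The maximum is for option L.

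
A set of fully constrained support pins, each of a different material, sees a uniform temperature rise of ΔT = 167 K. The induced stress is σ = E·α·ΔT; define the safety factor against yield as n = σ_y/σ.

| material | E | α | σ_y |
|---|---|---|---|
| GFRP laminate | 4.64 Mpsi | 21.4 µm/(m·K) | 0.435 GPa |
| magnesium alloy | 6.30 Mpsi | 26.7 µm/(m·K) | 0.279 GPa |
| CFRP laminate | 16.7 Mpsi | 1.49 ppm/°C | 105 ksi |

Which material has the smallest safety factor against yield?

Per material, after unit conversion:
  GFRP laminate: E = 31.99, α = 21.4, σ_y = 435.0 → σ = 114 MPa, n = 3.80
  magnesium alloy: E = 43.44, α = 26.7, σ_y = 279.0 → σ = 194 MPa, n = 1.44
  CFRP laminate: E = 115.1, α = 1.49, σ_y = 723.9 → σ = 28.7 MPa, n = 25.3
Magnesium alloy has the lowest safety factor, n = 1.44.

magnesium alloy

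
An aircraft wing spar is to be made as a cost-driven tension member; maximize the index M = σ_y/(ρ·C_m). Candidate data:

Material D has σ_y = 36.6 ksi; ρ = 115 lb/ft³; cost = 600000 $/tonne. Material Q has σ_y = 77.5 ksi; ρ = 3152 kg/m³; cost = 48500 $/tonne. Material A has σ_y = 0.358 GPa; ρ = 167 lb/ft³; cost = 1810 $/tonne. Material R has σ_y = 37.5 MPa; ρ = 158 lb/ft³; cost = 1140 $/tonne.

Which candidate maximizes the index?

material A

Putting every candidate on a common basis:
  material D: σ_y = 252.3 MPa, ρ = 1842 kg/m³, cost = 600.0 $/kg
  material Q: σ_y = 534.3 MPa, ρ = 3152 kg/m³, cost = 48.50 $/kg
  material A: σ_y = 358.0 MPa, ρ = 2675 kg/m³, cost = 1.810 $/kg
  material R: σ_y = 37.50 MPa, ρ = 2531 kg/m³, cost = 1.140 $/kg
  material A: M = 73.9 kN·m per $
  material R: M = 13.0 kN·m per $
  material Q: M = 3.50 kN·m per $
  material D: M = 0.228 kN·m per $
Material A has the largest M.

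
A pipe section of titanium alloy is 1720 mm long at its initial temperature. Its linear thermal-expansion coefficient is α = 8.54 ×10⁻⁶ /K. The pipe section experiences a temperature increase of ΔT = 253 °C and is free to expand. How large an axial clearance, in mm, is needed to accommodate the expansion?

ΔL = α·L₀·ΔT = 8.54×10⁻⁶ × 1720 mm × 253.0 K = 3.72 mm.

3.72 mm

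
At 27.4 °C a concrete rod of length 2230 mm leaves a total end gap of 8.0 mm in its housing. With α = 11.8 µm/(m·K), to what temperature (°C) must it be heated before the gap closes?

331 °C

α·L₀·ΔT = 8.0 mm ⇒ ΔT = 8.0 / (11.8×10⁻⁶ × 2230.0) = 304.0 K.
T = 27.4 + 304.0 = 331.4 °C.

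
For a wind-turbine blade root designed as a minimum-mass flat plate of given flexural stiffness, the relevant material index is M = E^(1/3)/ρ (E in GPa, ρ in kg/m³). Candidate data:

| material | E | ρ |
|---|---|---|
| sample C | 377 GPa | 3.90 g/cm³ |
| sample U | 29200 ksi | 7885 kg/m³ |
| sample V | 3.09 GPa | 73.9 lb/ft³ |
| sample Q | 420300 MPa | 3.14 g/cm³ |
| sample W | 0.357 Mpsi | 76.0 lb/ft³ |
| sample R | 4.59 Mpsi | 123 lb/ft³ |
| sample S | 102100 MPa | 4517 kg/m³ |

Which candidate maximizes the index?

After converting to SI:
  sample C: E = 377.0 GPa, ρ = 3900 kg/m³
  sample U: E = 201.3 GPa, ρ = 7885 kg/m³
  sample V: E = 3.090 GPa, ρ = 1184 kg/m³
  sample Q: E = 420.3 GPa, ρ = 3140 kg/m³
  sample W: E = 2.461 GPa, ρ = 1217 kg/m³
  sample R: E = 31.65 GPa, ρ = 1970 kg/m³
  sample S: E = 102.1 GPa, ρ = 4517 kg/m³
  sample Q: M = 2.39×10⁻³
  sample C: M = 1.85×10⁻³
  sample R: M = 1.61×10⁻³
  sample V: M = 1.23×10⁻³
  sample W: M = 1.11×10⁻³
  sample S: M = 1.03×10⁻³
  sample U: M = 0.743×10⁻³
Sample Q has the largest M.

sample Q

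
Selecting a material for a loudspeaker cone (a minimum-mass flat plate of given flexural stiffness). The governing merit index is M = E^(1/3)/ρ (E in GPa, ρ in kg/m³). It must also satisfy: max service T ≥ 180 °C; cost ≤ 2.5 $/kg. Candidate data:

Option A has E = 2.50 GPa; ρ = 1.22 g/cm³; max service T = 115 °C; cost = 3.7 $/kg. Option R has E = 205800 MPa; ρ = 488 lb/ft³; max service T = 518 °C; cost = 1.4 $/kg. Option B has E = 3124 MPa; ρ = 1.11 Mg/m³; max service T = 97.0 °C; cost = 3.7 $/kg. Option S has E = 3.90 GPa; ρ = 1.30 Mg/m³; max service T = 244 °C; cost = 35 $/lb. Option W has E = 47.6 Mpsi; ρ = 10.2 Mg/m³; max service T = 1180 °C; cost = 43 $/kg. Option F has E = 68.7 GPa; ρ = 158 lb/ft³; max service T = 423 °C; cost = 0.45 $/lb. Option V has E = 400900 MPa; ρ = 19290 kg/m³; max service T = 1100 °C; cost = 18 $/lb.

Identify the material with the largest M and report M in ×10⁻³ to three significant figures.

Screen on constraints: max service T ≥ 180 °C; cost ≤ 2.5 $/kg. Survivors: option R, option F.
After converting to SI:
  option R: E = 205.8 GPa, ρ = 7817 kg/m³
  option F: E = 68.70 GPa, ρ = 2531 kg/m³
  option F: M = 1.62×10⁻³
  option R: M = 0.755×10⁻³
The maximum is for option F.

option F, M = 1.62×10⁻³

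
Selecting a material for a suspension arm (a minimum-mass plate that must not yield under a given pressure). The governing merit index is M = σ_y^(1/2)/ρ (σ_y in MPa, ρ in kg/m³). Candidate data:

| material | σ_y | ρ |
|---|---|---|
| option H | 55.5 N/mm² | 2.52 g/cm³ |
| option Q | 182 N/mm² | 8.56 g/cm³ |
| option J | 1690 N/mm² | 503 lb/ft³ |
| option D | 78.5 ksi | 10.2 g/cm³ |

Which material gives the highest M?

Putting every candidate on a common basis:
  option H: σ_y = 55.50 MPa, ρ = 2520 kg/m³
  option Q: σ_y = 182.0 MPa, ρ = 8560 kg/m³
  option J: σ_y = 1690 MPa, ρ = 8057 kg/m³
  option D: σ_y = 541.2 MPa, ρ = 10200 kg/m³
  option J: M = 5.10×10⁻³
  option H: M = 2.96×10⁻³
  option D: M = 2.28×10⁻³
  option Q: M = 1.58×10⁻³
Option J has the largest M.

option J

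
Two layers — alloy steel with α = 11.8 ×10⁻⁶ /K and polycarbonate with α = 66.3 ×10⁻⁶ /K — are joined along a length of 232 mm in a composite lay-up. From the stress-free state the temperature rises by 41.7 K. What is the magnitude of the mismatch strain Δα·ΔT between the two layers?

2.27×10⁻³

Δα = |11.8 − 66.3|×10⁻⁶/K = 54.5×10⁻⁶/K.
Mismatch strain = Δα·ΔT = 54.5×10⁻⁶ × 41.7 = 2.27×10⁻³.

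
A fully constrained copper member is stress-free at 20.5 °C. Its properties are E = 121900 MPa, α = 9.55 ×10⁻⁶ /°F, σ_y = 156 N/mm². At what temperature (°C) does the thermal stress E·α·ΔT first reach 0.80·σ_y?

80.1 °C

E = 121900 MPa = 121.9 GPa.
α = 9.55×10⁻⁶/°F × 9/5 = 17.2×10⁻⁶/K.
σ_y = 156 N/mm² = 156.0 MPa.
E·α·ΔT = 124.8 MPa ⇒ ΔT = 124.8 / (121.9×10³ × 17.2×10⁻⁶) = 59.56 K.
T = 20.5 + 59.56 = 80.06 °C.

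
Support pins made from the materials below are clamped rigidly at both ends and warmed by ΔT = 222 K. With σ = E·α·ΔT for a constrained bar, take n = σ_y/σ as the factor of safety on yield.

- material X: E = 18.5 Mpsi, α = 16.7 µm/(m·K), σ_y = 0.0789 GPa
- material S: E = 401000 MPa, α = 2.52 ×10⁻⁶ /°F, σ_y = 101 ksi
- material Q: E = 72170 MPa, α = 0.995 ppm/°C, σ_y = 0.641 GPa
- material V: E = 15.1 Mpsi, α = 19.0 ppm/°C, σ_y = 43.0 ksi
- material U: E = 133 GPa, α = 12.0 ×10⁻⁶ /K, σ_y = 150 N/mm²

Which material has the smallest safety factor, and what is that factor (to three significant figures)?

In consistent units (E in GPa, α in ×10⁻⁶/K, σ_y in MPa):
  material X: E = 127.6, α = 16.7, σ_y = 78.90 → σ = 473 MPa, n = 0.167
  material S: E = 401.0, α = 4.54, σ_y = 696.4 → σ = 404 MPa, n = 1.72
  material Q: E = 72.17, α = 0.995, σ_y = 641.0 → σ = 15.9 MPa, n = 40.2
  material V: E = 104.1, α = 19.0, σ_y = 296.5 → σ = 439 MPa, n = 0.675
  material U: E = 133.0, α = 12.0, σ_y = 150.0 → σ = 354 MPa, n = 0.423
The minimum is material X at n = 0.167.

material X, n = 0.167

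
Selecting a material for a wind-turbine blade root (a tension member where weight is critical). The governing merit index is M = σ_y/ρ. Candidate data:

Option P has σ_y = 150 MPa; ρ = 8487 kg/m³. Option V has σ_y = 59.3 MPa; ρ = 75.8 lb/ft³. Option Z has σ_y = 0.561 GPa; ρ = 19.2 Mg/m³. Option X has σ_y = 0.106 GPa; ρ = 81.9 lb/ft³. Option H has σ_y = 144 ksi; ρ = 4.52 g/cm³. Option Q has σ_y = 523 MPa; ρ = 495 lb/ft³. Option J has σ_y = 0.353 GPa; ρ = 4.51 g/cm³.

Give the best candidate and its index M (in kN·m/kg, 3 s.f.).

Convert each candidate to consistent units, then evaluate M:
  option P: σ_y = 150.0 MPa, ρ = 8487 kg/m³
  option V: σ_y = 59.30 MPa, ρ = 1214 kg/m³
  option Z: σ_y = 561.0 MPa, ρ = 19200 kg/m³
  option X: σ_y = 106.0 MPa, ρ = 1312 kg/m³
  option H: σ_y = 992.8 MPa, ρ = 4520 kg/m³
  option Q: σ_y = 523.0 MPa, ρ = 7929 kg/m³
  option J: σ_y = 353.0 MPa, ρ = 4510 kg/m³
  option H: M = 220 kN·m/kg
  option X: M = 80.8 kN·m/kg
  option J: M = 78.3 kN·m/kg
  option Q: M = 66.0 kN·m/kg
  option V: M = 48.8 kN·m/kg
  option Z: M = 29.2 kN·m/kg
  option P: M = 17.7 kN·m/kg
Option H has the largest M.

option H, M = 220 kN·m/kg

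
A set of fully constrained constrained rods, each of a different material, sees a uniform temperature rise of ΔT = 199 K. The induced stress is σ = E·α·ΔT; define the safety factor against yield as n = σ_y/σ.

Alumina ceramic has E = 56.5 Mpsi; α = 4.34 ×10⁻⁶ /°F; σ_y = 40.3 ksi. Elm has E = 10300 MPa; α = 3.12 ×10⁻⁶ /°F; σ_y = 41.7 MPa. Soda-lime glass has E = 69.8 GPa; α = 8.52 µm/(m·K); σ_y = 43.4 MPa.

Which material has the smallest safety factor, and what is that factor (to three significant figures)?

soda-lime glass, n = 0.367

In consistent units (E in GPa, α in ×10⁻⁶/K, σ_y in MPa):
  alumina ceramic: E = 389.6, α = 7.81, σ_y = 277.9 → σ = 606 MPa, n = 0.459
  elm: E = 10.30, α = 5.62, σ_y = 41.70 → σ = 11.5 MPa, n = 3.62
  soda-lime glass: E = 69.80, α = 8.52, σ_y = 43.40 → σ = 118 MPa, n = 0.367
The minimum is soda-lime glass at n = 0.367.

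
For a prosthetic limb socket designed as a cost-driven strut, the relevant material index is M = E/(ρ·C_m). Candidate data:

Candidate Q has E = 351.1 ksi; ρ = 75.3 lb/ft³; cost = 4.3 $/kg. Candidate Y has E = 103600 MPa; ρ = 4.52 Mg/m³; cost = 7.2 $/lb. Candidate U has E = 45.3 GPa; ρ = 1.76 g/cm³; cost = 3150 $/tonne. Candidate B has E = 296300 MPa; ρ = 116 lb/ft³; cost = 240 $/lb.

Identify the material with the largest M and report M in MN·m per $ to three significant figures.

candidate U, M = 8.17 MN·m per $

After converting to SI:
  candidate Q: E = 2.421 GPa, ρ = 1206 kg/m³, cost = 4.300 $/kg
  candidate Y: E = 103.6 GPa, ρ = 4520 kg/m³, cost = 15.87 $/kg
  candidate U: E = 45.30 GPa, ρ = 1760 kg/m³, cost = 3.150 $/kg
  candidate B: E = 296.3 GPa, ρ = 1858 kg/m³, cost = 529.1 $/kg
  candidate U: M = 8.17 MN·m per $
  candidate Y: M = 1.44 MN·m per $
  candidate Q: M = 0.467 MN·m per $
  candidate B: M = 0.301 MN·m per $
The maximum is for candidate U.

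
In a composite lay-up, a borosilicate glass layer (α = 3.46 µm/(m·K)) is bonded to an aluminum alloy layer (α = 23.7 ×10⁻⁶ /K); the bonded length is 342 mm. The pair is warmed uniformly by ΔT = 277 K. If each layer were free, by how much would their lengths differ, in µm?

Δα = |3.46 − 23.7|×10⁻⁶/K = 20.2×10⁻⁶/K.
ΔL_mismatch = Δα·L·ΔT = 20.2×10⁻⁶ × 342.0 mm × 277.0 K = 1920 µm.

1920 µm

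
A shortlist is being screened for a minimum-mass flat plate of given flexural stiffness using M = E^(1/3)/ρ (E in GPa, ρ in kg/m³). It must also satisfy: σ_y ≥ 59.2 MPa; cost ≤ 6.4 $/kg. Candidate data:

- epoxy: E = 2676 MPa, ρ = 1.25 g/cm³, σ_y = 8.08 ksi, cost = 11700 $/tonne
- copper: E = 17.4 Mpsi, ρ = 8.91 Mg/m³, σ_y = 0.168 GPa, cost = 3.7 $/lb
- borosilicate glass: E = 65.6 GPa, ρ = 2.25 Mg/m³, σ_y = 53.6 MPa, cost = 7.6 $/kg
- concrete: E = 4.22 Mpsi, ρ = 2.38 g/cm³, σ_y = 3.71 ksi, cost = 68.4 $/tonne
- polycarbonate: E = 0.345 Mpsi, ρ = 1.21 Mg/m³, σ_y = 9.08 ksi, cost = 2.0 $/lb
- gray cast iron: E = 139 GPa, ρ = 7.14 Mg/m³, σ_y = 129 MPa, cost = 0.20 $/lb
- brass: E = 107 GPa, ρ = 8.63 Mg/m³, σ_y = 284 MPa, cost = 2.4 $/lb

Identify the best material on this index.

polycarbonate

Screen on constraints: σ_y ≥ 59.2 MPa; cost ≤ 6.4 $/kg. Survivors: polycarbonate, gray cast iron, brass.
In SI units:
  polycarbonate: E = 2.379 GPa, ρ = 1210 kg/m³
  gray cast iron: E = 139.0 GPa, ρ = 7140 kg/m³
  brass: E = 107.0 GPa, ρ = 8630 kg/m³
  polycarbonate: M = 1.10×10⁻³
  gray cast iron: M = 0.726×10⁻³
  brass: M = 0.550×10⁻³
Polycarbonate has the largest M.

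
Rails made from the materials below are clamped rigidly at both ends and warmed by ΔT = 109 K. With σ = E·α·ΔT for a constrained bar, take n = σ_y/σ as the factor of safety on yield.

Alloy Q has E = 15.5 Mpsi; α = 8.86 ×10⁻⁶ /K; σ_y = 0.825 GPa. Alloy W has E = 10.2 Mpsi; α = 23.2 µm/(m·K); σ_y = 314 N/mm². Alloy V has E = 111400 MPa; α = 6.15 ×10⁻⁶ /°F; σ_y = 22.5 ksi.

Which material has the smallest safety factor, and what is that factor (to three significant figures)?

Converting E to GPa, α to ×10⁻⁶/K, σ_y to MPa, then σ and n for each:
  alloy Q: E = 106.9, α = 8.86, σ_y = 825.0 → σ = 103 MPa, n = 7.99
  alloy W: E = 70.33, α = 23.2, σ_y = 314.0 → σ = 178 MPa, n = 1.77
  alloy V: E = 111.4, α = 11.1, σ_y = 155.1 → σ = 134 MPa, n = 1.15
Alloy V has the lowest safety factor, n = 1.15.

alloy V, n = 1.15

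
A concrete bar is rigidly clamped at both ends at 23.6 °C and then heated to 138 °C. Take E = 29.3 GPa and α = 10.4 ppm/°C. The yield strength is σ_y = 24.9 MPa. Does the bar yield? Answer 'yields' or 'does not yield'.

yields

ΔT = 114.4 K. Constrained thermal stress σ = E·α·ΔT = 29.30×10³ MPa × 10.4×10⁻⁶ × 114.4 = 34.9 MPa (compressive).
Compare to σ_y = 24.9 MPa: σ ≥ σ_y, so it yields.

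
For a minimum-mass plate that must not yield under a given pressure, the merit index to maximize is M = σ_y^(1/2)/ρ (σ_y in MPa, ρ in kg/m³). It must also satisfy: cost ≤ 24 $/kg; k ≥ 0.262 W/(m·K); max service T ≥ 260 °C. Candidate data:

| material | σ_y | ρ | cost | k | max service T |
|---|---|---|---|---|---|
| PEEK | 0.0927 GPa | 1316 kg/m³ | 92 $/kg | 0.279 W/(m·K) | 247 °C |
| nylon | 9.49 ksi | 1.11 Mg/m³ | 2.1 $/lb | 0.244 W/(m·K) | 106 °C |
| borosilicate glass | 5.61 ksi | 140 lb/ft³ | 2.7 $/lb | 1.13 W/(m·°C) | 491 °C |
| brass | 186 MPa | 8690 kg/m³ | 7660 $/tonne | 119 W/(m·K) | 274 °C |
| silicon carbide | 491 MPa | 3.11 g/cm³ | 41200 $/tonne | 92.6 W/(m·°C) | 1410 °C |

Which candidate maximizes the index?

borosilicate glass

Screen on constraints: cost ≤ 24 $/kg; k ≥ 0.262 W/(m·K); max service T ≥ 260 °C. Survivors: borosilicate glass, brass.
Convert each candidate to consistent units, then evaluate M:
  borosilicate glass: σ_y = 38.68 MPa, ρ = 2243 kg/m³
  brass: σ_y = 186.0 MPa, ρ = 8690 kg/m³
  borosilicate glass: M = 2.77×10⁻³
  brass: M = 1.57×10⁻³
Borosilicate glass ranks first.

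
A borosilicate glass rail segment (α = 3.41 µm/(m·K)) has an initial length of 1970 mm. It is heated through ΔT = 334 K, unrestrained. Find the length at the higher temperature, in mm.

ΔL = α·L₀·ΔT = 3.41×10⁻⁶ × 1970 mm × 334.0 K = 2.24 mm.
L = L₀ + ΔL = 1970 + 2.24 = 1972.2 mm.

1972.2 mm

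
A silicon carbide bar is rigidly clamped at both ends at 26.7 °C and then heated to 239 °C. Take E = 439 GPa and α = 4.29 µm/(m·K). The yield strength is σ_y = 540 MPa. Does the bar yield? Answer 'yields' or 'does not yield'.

ΔT = 212.3 K. Constrained thermal stress σ = E·α·ΔT = 439.0×10³ MPa × 4.29×10⁻⁶ × 212.3 = 400 MPa (compressive).
Compare to σ_y = 540 MPa: σ < σ_y, so it does not yield.

does not yield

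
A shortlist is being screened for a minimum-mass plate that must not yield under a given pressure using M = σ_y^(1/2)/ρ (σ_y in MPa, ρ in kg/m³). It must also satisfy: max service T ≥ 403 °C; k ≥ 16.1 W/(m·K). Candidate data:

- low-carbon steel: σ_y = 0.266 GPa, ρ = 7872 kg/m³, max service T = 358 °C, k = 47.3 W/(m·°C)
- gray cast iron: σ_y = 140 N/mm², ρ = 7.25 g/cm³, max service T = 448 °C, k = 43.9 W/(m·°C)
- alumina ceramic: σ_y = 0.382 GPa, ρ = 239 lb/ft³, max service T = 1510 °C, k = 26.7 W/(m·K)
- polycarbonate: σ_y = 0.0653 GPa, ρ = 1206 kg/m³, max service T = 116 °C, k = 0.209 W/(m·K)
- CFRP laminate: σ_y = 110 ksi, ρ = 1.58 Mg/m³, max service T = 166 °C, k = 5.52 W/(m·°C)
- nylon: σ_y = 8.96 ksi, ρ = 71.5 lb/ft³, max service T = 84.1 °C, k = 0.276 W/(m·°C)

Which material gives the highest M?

alumina ceramic

Screen on constraints: max service T ≥ 403 °C; k ≥ 16.1 W/(m·K). Survivors: gray cast iron, alumina ceramic.
Convert each candidate to consistent units, then evaluate M:
  gray cast iron: σ_y = 140.0 MPa, ρ = 7250 kg/m³
  alumina ceramic: σ_y = 382.0 MPa, ρ = 3828 kg/m³
  alumina ceramic: M = 5.11×10⁻³
  gray cast iron: M = 1.63×10⁻³
Highest index: alumina ceramic.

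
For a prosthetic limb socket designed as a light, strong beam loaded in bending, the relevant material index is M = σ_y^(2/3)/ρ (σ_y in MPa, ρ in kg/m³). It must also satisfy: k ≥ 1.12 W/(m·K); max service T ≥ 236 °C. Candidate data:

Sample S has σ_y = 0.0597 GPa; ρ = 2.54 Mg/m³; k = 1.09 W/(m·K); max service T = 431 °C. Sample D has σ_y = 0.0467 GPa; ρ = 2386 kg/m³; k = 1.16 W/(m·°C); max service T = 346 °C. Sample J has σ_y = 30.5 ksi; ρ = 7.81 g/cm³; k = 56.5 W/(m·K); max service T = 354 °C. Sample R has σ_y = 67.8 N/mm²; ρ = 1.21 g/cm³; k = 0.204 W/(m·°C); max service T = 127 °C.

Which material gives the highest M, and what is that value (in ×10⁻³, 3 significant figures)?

Screen on constraints: k ≥ 1.12 W/(m·K); max service T ≥ 236 °C. Survivors: sample D, sample J.
After converting to SI:
  sample D: σ_y = 46.70 MPa, ρ = 2386 kg/m³
  sample J: σ_y = 210.3 MPa, ρ = 7810 kg/m³
  sample D: M = 5.44×10⁻³
  sample J: M = 4.53×10⁻³
The maximum is for sample D.

sample D, M = 5.44×10⁻³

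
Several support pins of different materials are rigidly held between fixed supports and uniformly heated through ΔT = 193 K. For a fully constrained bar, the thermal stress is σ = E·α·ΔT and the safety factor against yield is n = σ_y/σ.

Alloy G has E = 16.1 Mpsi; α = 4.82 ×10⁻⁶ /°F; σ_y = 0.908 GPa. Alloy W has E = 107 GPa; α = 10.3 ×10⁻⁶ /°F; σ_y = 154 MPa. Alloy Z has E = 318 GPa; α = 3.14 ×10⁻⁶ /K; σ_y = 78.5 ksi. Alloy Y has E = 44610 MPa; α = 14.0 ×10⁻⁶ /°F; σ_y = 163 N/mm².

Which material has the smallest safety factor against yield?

alloy W

Per material, after unit conversion:
  alloy G: E = 111.0, α = 8.68, σ_y = 908.0 → σ = 186 MPa, n = 4.88
  alloy W: E = 107.0, α = 18.5, σ_y = 154.0 → σ = 383 MPa, n = 0.402
  alloy Z: E = 318.0, α = 3.14, σ_y = 541.2 → σ = 193 MPa, n = 2.81
  alloy Y: E = 44.61, α = 25.2, σ_y = 163.0 → σ = 217 MPa, n = 0.751
The minimum is alloy W at n = 0.402.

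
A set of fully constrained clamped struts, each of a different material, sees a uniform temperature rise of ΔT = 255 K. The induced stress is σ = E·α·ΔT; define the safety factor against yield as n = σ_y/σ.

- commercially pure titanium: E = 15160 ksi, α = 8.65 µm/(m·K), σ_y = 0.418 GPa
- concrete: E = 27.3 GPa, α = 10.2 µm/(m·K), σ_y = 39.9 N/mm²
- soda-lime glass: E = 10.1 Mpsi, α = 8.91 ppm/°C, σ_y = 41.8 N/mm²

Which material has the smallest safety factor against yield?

In consistent units (E in GPa, α in ×10⁻⁶/K, σ_y in MPa):
  commercially pure titanium: E = 104.5, α = 8.65, σ_y = 418.0 → σ = 231 MPa, n = 1.81
  concrete: E = 27.30, α = 10.2, σ_y = 39.90 → σ = 71.0 MPa, n = 0.562
  soda-lime glass: E = 69.64, α = 8.91, σ_y = 41.80 → σ = 158 MPa, n = 0.264
Smallest n: soda-lime glass with n = 0.264.

soda-lime glass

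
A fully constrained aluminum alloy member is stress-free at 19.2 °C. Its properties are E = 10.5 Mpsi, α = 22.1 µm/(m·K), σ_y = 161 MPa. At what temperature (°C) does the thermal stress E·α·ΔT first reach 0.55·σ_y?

74.5 °C

E = 10.5 Mpsi = 72.39 GPa.
E·α·ΔT = 88.55 MPa ⇒ ΔT = 88.55 / (72.39×10³ × 22.1×10⁻⁶) = 55.35 K.
T = 19.2 + 55.35 = 74.55 °C.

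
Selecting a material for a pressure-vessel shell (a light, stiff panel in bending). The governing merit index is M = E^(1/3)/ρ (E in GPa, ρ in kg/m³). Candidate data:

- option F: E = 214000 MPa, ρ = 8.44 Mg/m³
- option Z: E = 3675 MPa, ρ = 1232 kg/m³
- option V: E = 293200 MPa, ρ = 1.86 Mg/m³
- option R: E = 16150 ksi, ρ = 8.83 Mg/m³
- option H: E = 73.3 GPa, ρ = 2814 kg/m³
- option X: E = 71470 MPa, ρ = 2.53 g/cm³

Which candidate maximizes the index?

Putting every candidate on a common basis:
  option F: E = 214.0 GPa, ρ = 8440 kg/m³
  option Z: E = 3.675 GPa, ρ = 1232 kg/m³
  option V: E = 293.2 GPa, ρ = 1860 kg/m³
  option R: E = 111.4 GPa, ρ = 8830 kg/m³
  option H: E = 73.30 GPa, ρ = 2814 kg/m³
  option X: E = 71.47 GPa, ρ = 2530 kg/m³
  option V: M = 3.57×10⁻³
  option X: M = 1.64×10⁻³
  option H: M = 1.49×10⁻³
  option Z: M = 1.25×10⁻³
  option F: M = 0.709×10⁻³
  option R: M = 0.545×10⁻³
Option V has the largest M.

option V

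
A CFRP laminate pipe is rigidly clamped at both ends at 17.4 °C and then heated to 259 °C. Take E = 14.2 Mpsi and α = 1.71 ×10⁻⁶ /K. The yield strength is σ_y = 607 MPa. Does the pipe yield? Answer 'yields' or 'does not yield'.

E = 14.2 Mpsi = 97.91 GPa.
ΔT = 241.6 K. Constrained thermal stress σ = E·α·ΔT = 97.91×10³ MPa × 1.71×10⁻⁶ × 241.6 = 40.4 MPa (compressive).
Compare to σ_y = 607 MPa: σ < σ_y, so it does not yield.

does not yield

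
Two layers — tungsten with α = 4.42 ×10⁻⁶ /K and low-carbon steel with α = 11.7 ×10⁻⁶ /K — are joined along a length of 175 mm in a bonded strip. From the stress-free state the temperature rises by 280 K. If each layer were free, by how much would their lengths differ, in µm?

357 µm

Δα = |4.42 − 11.7|×10⁻⁶/K = 7.28×10⁻⁶/K.
ΔL_mismatch = Δα·L·ΔT = 7.28×10⁻⁶ × 175.0 mm × 280.0 K = 357 µm.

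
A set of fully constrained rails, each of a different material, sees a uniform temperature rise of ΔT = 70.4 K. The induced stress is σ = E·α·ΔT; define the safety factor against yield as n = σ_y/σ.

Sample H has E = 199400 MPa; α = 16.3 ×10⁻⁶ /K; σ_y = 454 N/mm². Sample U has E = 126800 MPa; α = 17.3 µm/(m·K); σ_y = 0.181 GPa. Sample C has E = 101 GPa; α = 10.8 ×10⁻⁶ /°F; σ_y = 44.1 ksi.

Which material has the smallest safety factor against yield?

With everything in SI (GPa, ×10⁻⁶/K, MPa):
  sample H: E = 199.4, α = 16.3, σ_y = 454.0 → σ = 229 MPa, n = 1.98
  sample U: E = 126.8, α = 17.3, σ_y = 181.0 → σ = 154 MPa, n = 1.17
  sample C: E = 101.0, α = 19.4, σ_y = 304.1 → σ = 138 MPa, n = 2.20
The minimum is sample U at n = 1.17.

sample U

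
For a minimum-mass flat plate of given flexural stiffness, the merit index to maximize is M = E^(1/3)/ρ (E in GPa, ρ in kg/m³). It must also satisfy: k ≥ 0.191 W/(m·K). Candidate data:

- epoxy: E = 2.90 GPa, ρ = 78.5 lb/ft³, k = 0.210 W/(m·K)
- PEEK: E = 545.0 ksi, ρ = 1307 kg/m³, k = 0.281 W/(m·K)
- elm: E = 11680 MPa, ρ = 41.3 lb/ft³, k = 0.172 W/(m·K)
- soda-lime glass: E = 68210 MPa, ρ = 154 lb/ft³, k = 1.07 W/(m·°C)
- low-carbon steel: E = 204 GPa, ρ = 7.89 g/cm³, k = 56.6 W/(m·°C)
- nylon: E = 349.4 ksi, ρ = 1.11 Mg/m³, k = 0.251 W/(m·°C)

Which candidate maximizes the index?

soda-lime glass

Screen on constraints: k ≥ 0.191 W/(m·K). Survivors: epoxy, PEEK, soda-lime glass, low-carbon steel, nylon.
Putting every candidate on a common basis:
  epoxy: E = 2.900 GPa, ρ = 1257 kg/m³
  PEEK: E = 3.758 GPa, ρ = 1307 kg/m³
  soda-lime glass: E = 68.21 GPa, ρ = 2467 kg/m³
  low-carbon steel: E = 204.0 GPa, ρ = 7890 kg/m³
  nylon: E = 2.409 GPa, ρ = 1110 kg/m³
  soda-lime glass: M = 1.66×10⁻³
  nylon: M = 1.21×10⁻³
  PEEK: M = 1.19×10⁻³
  epoxy: M = 1.13×10⁻³
  low-carbon steel: M = 0.746×10⁻³
Soda-lime glass ranks first.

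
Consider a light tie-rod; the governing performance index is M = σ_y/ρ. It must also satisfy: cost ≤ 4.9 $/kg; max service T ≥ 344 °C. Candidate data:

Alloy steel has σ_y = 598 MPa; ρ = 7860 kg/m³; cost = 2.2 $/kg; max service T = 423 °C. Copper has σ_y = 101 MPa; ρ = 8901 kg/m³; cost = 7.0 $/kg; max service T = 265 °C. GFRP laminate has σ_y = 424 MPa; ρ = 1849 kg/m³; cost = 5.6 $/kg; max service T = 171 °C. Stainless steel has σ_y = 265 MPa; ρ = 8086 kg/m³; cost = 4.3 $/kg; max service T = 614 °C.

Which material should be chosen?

Screen on constraints: cost ≤ 4.9 $/kg; max service T ≥ 344 °C. Survivors: alloy steel, stainless steel.
Computing M directly (units already consistent):
  alloy steel: M = 76.1 kN·m/kg
  stainless steel: M = 32.8 kN·m/kg
The maximum is for alloy steel.

alloy steel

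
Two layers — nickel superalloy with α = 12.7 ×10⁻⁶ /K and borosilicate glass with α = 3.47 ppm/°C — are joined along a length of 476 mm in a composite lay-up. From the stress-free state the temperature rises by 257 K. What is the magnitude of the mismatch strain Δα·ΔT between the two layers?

Δα = |12.7 − 3.47|×10⁻⁶/K = 9.23×10⁻⁶/K.
Mismatch strain = Δα·ΔT = 9.23×10⁻⁶ × 257.0 = 2.37×10⁻³.

2.37×10⁻³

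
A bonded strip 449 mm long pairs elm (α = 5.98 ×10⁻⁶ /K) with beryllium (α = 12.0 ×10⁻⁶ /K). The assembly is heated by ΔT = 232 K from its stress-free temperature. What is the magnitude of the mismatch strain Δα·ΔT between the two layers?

1.40×10⁻³

Δα = |5.98 − 12.0|×10⁻⁶/K = 6.02×10⁻⁶/K.
Mismatch strain = Δα·ΔT = 6.02×10⁻⁶ × 232.0 = 1.40×10⁻³.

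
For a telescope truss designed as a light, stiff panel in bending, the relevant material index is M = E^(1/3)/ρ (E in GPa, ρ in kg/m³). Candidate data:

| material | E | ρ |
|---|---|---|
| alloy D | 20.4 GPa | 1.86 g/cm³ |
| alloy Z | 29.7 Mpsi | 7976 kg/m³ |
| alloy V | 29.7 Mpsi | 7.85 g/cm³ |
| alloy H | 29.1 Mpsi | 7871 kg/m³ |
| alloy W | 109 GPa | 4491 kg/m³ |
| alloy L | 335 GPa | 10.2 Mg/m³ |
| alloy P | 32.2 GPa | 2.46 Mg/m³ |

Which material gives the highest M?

Convert each candidate to consistent units, then evaluate M:
  alloy D: E = 20.40 GPa, ρ = 1860 kg/m³
  alloy Z: E = 204.8 GPa, ρ = 7976 kg/m³
  alloy V: E = 204.8 GPa, ρ = 7850 kg/m³
  alloy H: E = 200.6 GPa, ρ = 7871 kg/m³
  alloy W: E = 109.0 GPa, ρ = 4491 kg/m³
  alloy L: E = 335.0 GPa, ρ = 10200 kg/m³
  alloy P: E = 32.20 GPa, ρ = 2460 kg/m³
  alloy D: M = 1.47×10⁻³
  alloy P: M = 1.29×10⁻³
  alloy W: M = 1.06×10⁻³
  alloy V: M = 0.751×10⁻³
  alloy H: M = 0.744×10⁻³
  alloy Z: M = 0.739×10⁻³
  alloy L: M = 0.681×10⁻³
The maximum is for alloy D.

alloy D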